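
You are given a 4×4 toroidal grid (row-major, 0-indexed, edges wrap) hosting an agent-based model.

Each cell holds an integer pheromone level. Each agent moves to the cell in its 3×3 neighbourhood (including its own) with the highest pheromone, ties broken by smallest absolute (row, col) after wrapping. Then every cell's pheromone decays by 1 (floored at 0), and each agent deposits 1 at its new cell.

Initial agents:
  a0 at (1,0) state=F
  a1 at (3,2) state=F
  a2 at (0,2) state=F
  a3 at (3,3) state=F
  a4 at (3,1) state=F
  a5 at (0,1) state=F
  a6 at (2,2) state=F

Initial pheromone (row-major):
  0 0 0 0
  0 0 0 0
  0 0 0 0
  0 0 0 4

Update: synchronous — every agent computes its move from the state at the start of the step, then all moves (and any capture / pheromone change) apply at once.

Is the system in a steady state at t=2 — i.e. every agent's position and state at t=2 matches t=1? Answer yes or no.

no

t=1: a0@(0,0) a1@(3,3) a2@(3,3) a3@(3,3) a4@(0,0) a5@(0,0) a6@(3,3) | pheromone: 3 0 0 0 / 0 0 0 0 / 0 0 0 0 / 0 0 0 7
t=2: a0@(3,3) a1@(3,3) a2@(3,3) a3@(3,3) a4@(3,3) a5@(3,3) a6@(3,3) | pheromone: 2 0 0 0 / 0 0 0 0 / 0 0 0 0 / 0 0 0 13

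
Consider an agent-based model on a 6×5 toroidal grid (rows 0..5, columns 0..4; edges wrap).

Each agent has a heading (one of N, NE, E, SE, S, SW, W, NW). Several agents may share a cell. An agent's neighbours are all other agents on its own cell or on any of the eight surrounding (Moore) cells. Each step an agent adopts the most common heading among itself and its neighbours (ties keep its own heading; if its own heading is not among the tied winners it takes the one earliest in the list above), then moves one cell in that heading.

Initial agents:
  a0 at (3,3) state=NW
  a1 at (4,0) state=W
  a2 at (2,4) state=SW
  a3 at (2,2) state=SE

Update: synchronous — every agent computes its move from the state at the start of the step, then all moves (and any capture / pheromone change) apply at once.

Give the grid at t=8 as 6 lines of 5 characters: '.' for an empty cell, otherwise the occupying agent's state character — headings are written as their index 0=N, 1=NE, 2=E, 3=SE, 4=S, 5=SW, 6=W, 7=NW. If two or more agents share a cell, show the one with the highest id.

.....
7....
.....
.....
356..
.....

t=1: a0@(2,2):NW a1@(4,4):W a2@(3,3):SW a3@(3,3):SE
t=2: a0@(1,1):NW a1@(4,3):W a2@(4,2):SW a3@(4,4):SE
t=3: a0@(0,0):NW a1@(4,2):W a2@(5,1):SW a3@(5,0):SE
t=4: a0@(5,4):NW a1@(4,1):W a2@(0,0):SW a3@(0,1):SE
t=5: a0@(4,3):NW a1@(4,0):W a2@(1,4):SW a3@(1,2):SE
t=6: a0@(3,2):NW a1@(4,4):W a2@(2,3):SW a3@(2,3):SE
t=7: a0@(2,1):NW a1@(4,3):W a2@(3,2):SW a3@(3,4):SE
t=8: a0@(1,0):NW a1@(4,2):W a2@(4,1):SW a3@(4,0):SE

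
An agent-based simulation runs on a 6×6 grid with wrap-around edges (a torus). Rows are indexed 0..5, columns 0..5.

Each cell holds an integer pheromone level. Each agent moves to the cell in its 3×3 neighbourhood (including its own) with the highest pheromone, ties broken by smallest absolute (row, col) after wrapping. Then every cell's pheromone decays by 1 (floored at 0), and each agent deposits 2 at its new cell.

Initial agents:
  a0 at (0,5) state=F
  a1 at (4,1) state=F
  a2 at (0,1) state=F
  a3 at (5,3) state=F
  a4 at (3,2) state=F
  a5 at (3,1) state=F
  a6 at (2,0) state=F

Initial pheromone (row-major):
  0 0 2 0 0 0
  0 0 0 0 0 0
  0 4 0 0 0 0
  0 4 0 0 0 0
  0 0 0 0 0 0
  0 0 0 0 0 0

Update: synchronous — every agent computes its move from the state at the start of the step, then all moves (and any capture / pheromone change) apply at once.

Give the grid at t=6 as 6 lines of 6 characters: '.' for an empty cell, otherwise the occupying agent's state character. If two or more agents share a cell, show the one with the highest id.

F.F...
......
.F....
......
......
......

t=1: a0@(0,0) a1@(3,1) a2@(0,2) a3@(0,2) a4@(2,1) a5@(2,1) a6@(2,1) | pheromone: 2 0 5 0 0 0 / 0 0 0 0 0 0 / 0 9 0 0 0 0 / 0 5 0 0 0 0 / 0 0 0 0 0 0 / 0 0 0 0 0 0
t=2: a0@(0,0) a1@(2,1) a2@(0,2) a3@(0,2) a4@(2,1) a5@(2,1) a6@(2,1) | pheromone: 3 0 8 0 0 0 / 0 0 0 0 0 0 / 0 16 0 0 0 0 / 0 4 0 0 0 0 / 0 0 0 0 0 0 / 0 0 0 0 0 0
t=3: a0@(0,0) a1@(2,1) a2@(0,2) a3@(0,2) a4@(2,1) a5@(2,1) a6@(2,1) | pheromone: 4 0 11 0 0 0 / 0 0 0 0 0 0 / 0 23 0 0 0 0 / 0 3 0 0 0 0 / 0 0 0 0 0 0 / 0 0 0 0 0 0
t=4: a0@(0,0) a1@(2,1) a2@(0,2) a3@(0,2) a4@(2,1) a5@(2,1) a6@(2,1) | pheromone: 5 0 14 0 0 0 / 0 0 0 0 0 0 / 0 30 0 0 0 0 / 0 2 0 0 0 0 / 0 0 0 0 0 0 / 0 0 0 0 0 0
t=5: a0@(0,0) a1@(2,1) a2@(0,2) a3@(0,2) a4@(2,1) a5@(2,1) a6@(2,1) | pheromone: 6 0 17 0 0 0 / 0 0 0 0 0 0 / 0 37 0 0 0 0 / 0 1 0 0 0 0 / 0 0 0 0 0 0 / 0 0 0 0 0 0
t=6: a0@(0,0) a1@(2,1) a2@(0,2) a3@(0,2) a4@(2,1) a5@(2,1) a6@(2,1) | pheromone: 7 0 20 0 0 0 / 0 0 0 0 0 0 / 0 44 0 0 0 0 / 0 0 0 0 0 0 / 0 0 0 0 0 0 / 0 0 0 0 0 0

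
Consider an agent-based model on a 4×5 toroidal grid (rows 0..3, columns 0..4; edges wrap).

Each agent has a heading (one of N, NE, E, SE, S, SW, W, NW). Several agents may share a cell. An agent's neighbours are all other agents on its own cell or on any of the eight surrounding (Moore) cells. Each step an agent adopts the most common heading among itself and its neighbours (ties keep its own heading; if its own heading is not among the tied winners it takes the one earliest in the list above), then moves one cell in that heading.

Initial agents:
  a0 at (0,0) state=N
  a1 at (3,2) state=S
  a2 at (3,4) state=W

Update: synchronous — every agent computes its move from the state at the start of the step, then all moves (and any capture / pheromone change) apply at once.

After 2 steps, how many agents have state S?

t=1: a0@(3,0):N a1@(0,2):S a2@(3,3):W
t=2: a0@(2,0):N a1@(1,2):S a2@(3,2):W

1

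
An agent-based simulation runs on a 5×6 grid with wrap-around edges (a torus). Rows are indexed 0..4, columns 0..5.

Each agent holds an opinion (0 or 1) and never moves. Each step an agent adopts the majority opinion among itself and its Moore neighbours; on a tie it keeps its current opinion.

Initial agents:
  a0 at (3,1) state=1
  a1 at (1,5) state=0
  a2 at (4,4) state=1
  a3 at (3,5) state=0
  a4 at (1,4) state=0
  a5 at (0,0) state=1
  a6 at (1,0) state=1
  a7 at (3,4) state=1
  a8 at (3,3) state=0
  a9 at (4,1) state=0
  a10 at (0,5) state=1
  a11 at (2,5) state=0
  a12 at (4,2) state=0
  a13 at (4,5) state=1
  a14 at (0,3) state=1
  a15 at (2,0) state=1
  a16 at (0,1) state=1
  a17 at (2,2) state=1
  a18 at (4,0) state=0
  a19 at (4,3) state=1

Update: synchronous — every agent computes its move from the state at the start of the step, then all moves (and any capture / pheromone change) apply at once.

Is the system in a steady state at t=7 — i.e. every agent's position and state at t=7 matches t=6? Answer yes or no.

yes

t=1: a0@(3,1):1 a1@(1,5):1 a2@(4,4):1 a3@(3,5):1 a4@(1,4):0 a5@(0,0):1 a6@(1,0):1 a7@(3,4):1 a8@(3,3):1 a9@(4,1):0 a10@(0,5):1 a11@(2,5):0 a12@(4,2):1 a13@(4,5):1 a14@(0,3):1 a15@(2,0):1 a16@(0,1):1 a17@(2,2):1 a18@(4,0):1 a19@(4,3):1
t=2: a0@(3,1):1 a1@(1,5):1 a2@(4,4):1 a3@(3,5):1 a4@(1,4):1 a5@(0,0):1 a6@(1,0):1 a7@(3,4):1 a8@(3,3):1 a9@(4,1):1 a10@(0,5):1 a11@(2,5):1 a12@(4,2):1 a13@(4,5):1 a14@(0,3):1 a15@(2,0):1 a16@(0,1):1 a17@(2,2):1 a18@(4,0):1 a19@(4,3):1
t=3: (unchanged — steady state)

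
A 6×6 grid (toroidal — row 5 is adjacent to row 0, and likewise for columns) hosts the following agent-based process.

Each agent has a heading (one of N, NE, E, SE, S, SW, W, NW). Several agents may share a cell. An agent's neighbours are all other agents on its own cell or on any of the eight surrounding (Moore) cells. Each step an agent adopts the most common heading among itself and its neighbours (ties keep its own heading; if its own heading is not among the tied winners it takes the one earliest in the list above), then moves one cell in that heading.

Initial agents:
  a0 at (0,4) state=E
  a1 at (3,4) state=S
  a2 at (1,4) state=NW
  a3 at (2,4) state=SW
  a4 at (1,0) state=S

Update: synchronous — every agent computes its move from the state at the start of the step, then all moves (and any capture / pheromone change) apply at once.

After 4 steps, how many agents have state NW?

1

t=1: a0@(0,5):E a1@(4,4):S a2@(0,3):NW a3@(3,3):SW a4@(2,0):S
t=2: a0@(0,0):E a1@(5,4):S a2@(5,2):NW a3@(4,2):SW a4@(3,0):S
t=3: a0@(0,1):E a1@(0,4):S a2@(4,1):NW a3@(5,1):SW a4@(4,0):S
t=4: a0@(0,2):E a1@(1,4):S a2@(3,0):NW a3@(0,0):SW a4@(5,0):S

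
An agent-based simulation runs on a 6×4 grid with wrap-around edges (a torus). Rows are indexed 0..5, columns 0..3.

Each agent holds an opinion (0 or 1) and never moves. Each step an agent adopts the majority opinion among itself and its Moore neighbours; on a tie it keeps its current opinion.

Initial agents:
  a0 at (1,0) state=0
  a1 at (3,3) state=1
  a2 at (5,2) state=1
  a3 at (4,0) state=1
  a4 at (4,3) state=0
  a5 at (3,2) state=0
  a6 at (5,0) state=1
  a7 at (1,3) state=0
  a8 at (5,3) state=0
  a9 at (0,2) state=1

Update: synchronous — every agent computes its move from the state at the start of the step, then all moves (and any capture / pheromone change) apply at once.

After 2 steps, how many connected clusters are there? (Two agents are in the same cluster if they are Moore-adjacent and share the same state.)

2

t=1: a0@(1,0):0 a1@(3,3):1 a2@(5,2):1 a3@(4,0):1 a4@(4,3):1 a5@(3,2):0 a6@(5,0):1 a7@(1,3):0 a8@(5,3):1 a9@(0,2):1
t=2: a0@(1,0):0 a1@(3,3):1 a2@(5,2):1 a3@(4,0):1 a4@(4,3):1 a5@(3,2):1 a6@(5,0):1 a7@(1,3):0 a8@(5,3):1 a9@(0,2):1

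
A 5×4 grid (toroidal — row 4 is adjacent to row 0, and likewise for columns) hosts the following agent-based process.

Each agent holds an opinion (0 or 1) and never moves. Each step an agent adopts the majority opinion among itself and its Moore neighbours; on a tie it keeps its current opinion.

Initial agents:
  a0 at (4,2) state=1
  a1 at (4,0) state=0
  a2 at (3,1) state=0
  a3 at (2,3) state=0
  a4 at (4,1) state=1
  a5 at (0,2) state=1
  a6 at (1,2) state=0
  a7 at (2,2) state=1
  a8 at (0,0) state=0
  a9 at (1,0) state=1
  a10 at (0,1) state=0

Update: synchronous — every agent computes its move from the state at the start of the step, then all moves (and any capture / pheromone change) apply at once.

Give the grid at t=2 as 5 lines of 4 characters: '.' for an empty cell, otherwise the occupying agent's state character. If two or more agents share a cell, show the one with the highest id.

t=1: a0@(4,2):1 a1@(4,0):0 a2@(3,1):1 a3@(2,3):0 a4@(4,1):0 a5@(0,2):1 a6@(1,2):0 a7@(2,2):0 a8@(0,0):0 a9@(1,0):0 a10@(0,1):0
t=2: a0@(4,2):1 a1@(4,0):0 a2@(3,1):0 a3@(2,3):0 a4@(4,1):0 a5@(0,2):0 a6@(1,2):0 a7@(2,2):0 a8@(0,0):0 a9@(1,0):0 a10@(0,1):0

000.
0.0.
..00
.0..
001.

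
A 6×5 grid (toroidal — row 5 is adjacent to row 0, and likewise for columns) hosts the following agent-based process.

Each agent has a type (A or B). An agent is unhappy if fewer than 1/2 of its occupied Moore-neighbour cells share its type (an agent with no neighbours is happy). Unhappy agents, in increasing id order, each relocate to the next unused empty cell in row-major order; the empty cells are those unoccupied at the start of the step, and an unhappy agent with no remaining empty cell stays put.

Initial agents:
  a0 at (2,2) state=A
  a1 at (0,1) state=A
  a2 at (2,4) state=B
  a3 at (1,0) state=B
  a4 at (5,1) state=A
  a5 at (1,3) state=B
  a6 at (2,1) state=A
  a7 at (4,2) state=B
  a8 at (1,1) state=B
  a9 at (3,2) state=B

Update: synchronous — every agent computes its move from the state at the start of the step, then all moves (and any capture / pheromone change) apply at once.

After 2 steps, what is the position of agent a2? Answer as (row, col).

(2, 4)

t=1: a0@(0,0):A a1@(0,2):A a2@(2,4):B a3@(1,0):B a4@(5,1):A a5@(1,3):B a6@(0,3):A a7@(4,2):B a8@(0,4):B a9@(1,2):B
t=2: a0@(0,1):A a1@(0,2):A a2@(2,4):B a3@(1,0):B a4@(5,1):A a5@(1,3):B a6@(1,1):A a7@(1,4):B a8@(0,4):B a9@(2,0):B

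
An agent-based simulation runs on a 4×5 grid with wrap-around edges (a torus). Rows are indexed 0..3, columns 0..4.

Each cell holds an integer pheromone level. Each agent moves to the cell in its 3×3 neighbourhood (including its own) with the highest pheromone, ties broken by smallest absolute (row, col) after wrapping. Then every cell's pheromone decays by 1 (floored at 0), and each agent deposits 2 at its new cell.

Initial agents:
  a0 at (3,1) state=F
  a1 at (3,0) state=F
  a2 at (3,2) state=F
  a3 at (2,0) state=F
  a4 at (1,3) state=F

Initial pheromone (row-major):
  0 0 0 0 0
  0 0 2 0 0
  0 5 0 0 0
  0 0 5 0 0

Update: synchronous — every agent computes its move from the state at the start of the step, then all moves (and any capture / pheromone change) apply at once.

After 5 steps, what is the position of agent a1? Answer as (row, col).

t=1: a0@(2,1) a1@(2,1) a2@(2,1) a3@(2,1) a4@(1,2) | pheromone: 0 0 0 0 0 / 0 0 3 0 0 / 0 12 0 0 0 / 0 0 4 0 0
t=2: a0@(2,1) a1@(2,1) a2@(2,1) a3@(2,1) a4@(2,1) | pheromone: 0 0 0 0 0 / 0 0 2 0 0 / 0 21 0 0 0 / 0 0 3 0 0
t=3: a0@(2,1) a1@(2,1) a2@(2,1) a3@(2,1) a4@(2,1) | pheromone: 0 0 0 0 0 / 0 0 1 0 0 / 0 30 0 0 0 / 0 0 2 0 0
t=4: a0@(2,1) a1@(2,1) a2@(2,1) a3@(2,1) a4@(2,1) | pheromone: 0 0 0 0 0 / 0 0 0 0 0 / 0 39 0 0 0 / 0 0 1 0 0
t=5: a0@(2,1) a1@(2,1) a2@(2,1) a3@(2,1) a4@(2,1) | pheromone: 0 0 0 0 0 / 0 0 0 0 0 / 0 48 0 0 0 / 0 0 0 0 0

(2, 1)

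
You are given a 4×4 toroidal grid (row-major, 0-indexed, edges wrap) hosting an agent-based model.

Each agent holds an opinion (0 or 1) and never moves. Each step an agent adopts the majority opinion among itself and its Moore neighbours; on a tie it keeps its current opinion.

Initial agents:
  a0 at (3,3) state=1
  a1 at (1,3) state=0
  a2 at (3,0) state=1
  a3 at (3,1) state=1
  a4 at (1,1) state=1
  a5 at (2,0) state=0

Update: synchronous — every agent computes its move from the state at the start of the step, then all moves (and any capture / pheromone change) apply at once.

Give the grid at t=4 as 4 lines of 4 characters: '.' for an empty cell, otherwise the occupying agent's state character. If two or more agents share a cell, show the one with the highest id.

....
.1.0
1...
11.1

t=1: a0@(3,3):1 a1@(1,3):0 a2@(3,0):1 a3@(3,1):1 a4@(1,1):1 a5@(2,0):1
t=2: (unchanged — steady state)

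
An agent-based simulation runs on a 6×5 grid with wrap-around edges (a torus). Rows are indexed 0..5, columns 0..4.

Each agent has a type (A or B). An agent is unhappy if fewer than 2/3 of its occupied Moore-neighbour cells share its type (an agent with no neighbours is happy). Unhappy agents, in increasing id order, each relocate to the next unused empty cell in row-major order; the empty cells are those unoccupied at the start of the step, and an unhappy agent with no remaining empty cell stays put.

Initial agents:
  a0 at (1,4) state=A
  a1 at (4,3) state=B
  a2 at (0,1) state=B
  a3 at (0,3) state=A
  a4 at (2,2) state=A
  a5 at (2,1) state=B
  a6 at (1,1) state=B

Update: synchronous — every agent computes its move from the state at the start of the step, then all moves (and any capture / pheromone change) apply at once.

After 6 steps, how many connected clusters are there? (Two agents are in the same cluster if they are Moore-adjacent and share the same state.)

3

t=1: a0@(1,4):A a1@(4,3):B a2@(0,1):B a3@(0,3):A a4@(0,0):A a5@(0,2):B a6@(1,1):B
t=2: a0@(1,4):A a1@(4,3):B a2@(0,1):B a3@(0,4):A a4@(1,0):A a5@(0,2):B a6@(1,1):B
t=3: a0@(1,4):A a1@(4,3):B a2@(0,1):B a3@(0,4):A a4@(0,0):A a5@(0,2):B a6@(1,1):B
t=4: a0@(1,4):A a1@(4,3):B a2@(0,1):B a3@(0,4):A a4@(0,3):A a5@(0,2):B a6@(1,1):B
t=5: (unchanged — steady state)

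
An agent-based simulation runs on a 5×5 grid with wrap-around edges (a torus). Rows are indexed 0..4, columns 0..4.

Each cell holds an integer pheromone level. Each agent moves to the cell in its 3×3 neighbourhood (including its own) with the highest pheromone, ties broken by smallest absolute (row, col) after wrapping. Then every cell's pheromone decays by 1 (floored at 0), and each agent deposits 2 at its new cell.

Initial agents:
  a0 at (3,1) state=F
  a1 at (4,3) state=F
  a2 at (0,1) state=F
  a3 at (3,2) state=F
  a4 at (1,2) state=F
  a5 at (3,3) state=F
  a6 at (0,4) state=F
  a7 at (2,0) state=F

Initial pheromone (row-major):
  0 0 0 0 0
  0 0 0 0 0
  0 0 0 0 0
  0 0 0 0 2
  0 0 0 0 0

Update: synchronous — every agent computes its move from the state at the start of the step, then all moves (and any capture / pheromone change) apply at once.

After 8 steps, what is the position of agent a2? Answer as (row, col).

t=1: a0@(2,0) a1@(3,4) a2@(0,0) a3@(2,1) a4@(0,1) a5@(3,4) a6@(0,0) a7@(3,4) | pheromone: 4 2 0 0 0 / 0 0 0 0 0 / 2 2 0 0 0 / 0 0 0 0 7 / 0 0 0 0 0
t=2: a0@(3,4) a1@(3,4) a2@(0,0) a3@(2,0) a4@(0,0) a5@(3,4) a6@(0,0) a7@(3,4) | pheromone: 9 1 0 0 0 / 0 0 0 0 0 / 3 1 0 0 0 / 0 0 0 0 14 / 0 0 0 0 0
t=3: a0@(3,4) a1@(3,4) a2@(0,0) a3@(3,4) a4@(0,0) a5@(3,4) a6@(0,0) a7@(3,4) | pheromone: 14 0 0 0 0 / 0 0 0 0 0 / 2 0 0 0 0 / 0 0 0 0 23 / 0 0 0 0 0
t=4: a0@(3,4) a1@(3,4) a2@(0,0) a3@(3,4) a4@(0,0) a5@(3,4) a6@(0,0) a7@(3,4) | pheromone: 19 0 0 0 0 / 0 0 0 0 0 / 1 0 0 0 0 / 0 0 0 0 32 / 0 0 0 0 0
t=5: a0@(3,4) a1@(3,4) a2@(0,0) a3@(3,4) a4@(0,0) a5@(3,4) a6@(0,0) a7@(3,4) | pheromone: 24 0 0 0 0 / 0 0 0 0 0 / 0 0 0 0 0 / 0 0 0 0 41 / 0 0 0 0 0
t=6: a0@(3,4) a1@(3,4) a2@(0,0) a3@(3,4) a4@(0,0) a5@(3,4) a6@(0,0) a7@(3,4) | pheromone: 29 0 0 0 0 / 0 0 0 0 0 / 0 0 0 0 0 / 0 0 0 0 50 / 0 0 0 0 0
t=7: a0@(3,4) a1@(3,4) a2@(0,0) a3@(3,4) a4@(0,0) a5@(3,4) a6@(0,0) a7@(3,4) | pheromone: 34 0 0 0 0 / 0 0 0 0 0 / 0 0 0 0 0 / 0 0 0 0 59 / 0 0 0 0 0
t=8: a0@(3,4) a1@(3,4) a2@(0,0) a3@(3,4) a4@(0,0) a5@(3,4) a6@(0,0) a7@(3,4) | pheromone: 39 0 0 0 0 / 0 0 0 0 0 / 0 0 0 0 0 / 0 0 0 0 68 / 0 0 0 0 0

(0, 0)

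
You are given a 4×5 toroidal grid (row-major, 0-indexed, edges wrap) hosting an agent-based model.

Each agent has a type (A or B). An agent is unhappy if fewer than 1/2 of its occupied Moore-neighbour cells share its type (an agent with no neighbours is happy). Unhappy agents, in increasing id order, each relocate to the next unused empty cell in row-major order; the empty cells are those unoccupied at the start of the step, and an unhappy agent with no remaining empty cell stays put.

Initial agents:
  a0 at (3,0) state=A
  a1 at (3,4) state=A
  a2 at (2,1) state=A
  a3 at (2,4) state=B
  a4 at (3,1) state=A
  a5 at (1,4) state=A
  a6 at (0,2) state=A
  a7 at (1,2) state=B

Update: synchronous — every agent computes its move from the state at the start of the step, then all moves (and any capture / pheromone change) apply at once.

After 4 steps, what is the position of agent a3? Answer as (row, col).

(1, 1)

t=1: a0@(3,0):A a1@(3,4):A a2@(2,1):A a3@(0,0):B a4@(3,1):A a5@(0,1):A a6@(0,2):A a7@(0,3):B
t=2: a0@(3,0):A a1@(0,4):A a2@(2,1):A a3@(1,0):B a4@(3,1):A a5@(0,1):A a6@(0,2):A a7@(1,1):B
t=3: a0@(3,0):A a1@(0,4):A a2@(2,1):A a3@(0,0):B a4@(3,1):A a5@(0,1):A a6@(0,2):A a7@(0,3):B
t=4: a0@(3,0):A a1@(1,0):A a2@(2,1):A a3@(1,1):B a4@(3,1):A a5@(0,1):A a6@(0,2):A a7@(1,2):B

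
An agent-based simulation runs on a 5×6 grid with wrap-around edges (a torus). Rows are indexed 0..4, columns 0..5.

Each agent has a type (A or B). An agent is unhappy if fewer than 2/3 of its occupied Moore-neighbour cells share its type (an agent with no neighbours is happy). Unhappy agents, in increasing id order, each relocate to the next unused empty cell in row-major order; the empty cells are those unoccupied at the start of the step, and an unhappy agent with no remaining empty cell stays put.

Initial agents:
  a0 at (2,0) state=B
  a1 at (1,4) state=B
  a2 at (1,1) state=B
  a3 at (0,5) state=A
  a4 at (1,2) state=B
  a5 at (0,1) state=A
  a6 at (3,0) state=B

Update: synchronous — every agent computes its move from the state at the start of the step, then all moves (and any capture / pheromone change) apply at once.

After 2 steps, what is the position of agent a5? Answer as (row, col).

(1, 0)

t=1: a0@(2,0):B a1@(0,0):B a2@(1,1):B a3@(0,2):A a4@(0,3):B a5@(0,4):A a6@(3,0):B
t=2: a0@(2,0):B a1@(0,0):B a2@(1,1):B a3@(0,1):A a4@(0,5):B a5@(1,0):A a6@(3,0):B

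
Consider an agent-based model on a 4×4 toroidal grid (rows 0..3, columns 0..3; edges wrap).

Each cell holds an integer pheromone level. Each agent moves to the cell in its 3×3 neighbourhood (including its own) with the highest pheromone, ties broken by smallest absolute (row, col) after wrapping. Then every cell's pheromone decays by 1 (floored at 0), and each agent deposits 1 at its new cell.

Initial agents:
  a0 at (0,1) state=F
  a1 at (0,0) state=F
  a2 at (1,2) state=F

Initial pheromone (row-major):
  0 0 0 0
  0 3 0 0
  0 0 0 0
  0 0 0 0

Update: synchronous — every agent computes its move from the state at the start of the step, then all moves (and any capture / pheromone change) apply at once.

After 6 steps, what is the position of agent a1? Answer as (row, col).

(1, 1)

t=1: a0@(1,1) a1@(1,1) a2@(1,1) | pheromone: 0 0 0 0 / 0 5 0 0 / 0 0 0 0 / 0 0 0 0
t=2: a0@(1,1) a1@(1,1) a2@(1,1) | pheromone: 0 0 0 0 / 0 7 0 0 / 0 0 0 0 / 0 0 0 0
t=3: a0@(1,1) a1@(1,1) a2@(1,1) | pheromone: 0 0 0 0 / 0 9 0 0 / 0 0 0 0 / 0 0 0 0
t=4: a0@(1,1) a1@(1,1) a2@(1,1) | pheromone: 0 0 0 0 / 0 11 0 0 / 0 0 0 0 / 0 0 0 0
t=5: a0@(1,1) a1@(1,1) a2@(1,1) | pheromone: 0 0 0 0 / 0 13 0 0 / 0 0 0 0 / 0 0 0 0
t=6: a0@(1,1) a1@(1,1) a2@(1,1) | pheromone: 0 0 0 0 / 0 15 0 0 / 0 0 0 0 / 0 0 0 0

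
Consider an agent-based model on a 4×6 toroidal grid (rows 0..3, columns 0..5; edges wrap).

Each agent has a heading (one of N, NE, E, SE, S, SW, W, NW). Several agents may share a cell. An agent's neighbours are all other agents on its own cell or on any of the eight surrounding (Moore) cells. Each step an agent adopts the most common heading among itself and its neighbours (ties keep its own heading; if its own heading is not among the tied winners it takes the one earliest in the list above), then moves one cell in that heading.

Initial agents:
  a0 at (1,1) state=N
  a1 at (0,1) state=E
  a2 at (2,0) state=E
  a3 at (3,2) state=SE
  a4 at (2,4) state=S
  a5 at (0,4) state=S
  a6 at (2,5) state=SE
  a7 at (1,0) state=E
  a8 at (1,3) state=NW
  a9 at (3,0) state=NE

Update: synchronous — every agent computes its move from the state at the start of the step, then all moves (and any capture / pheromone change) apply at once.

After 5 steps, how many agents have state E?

t=1: a0@(1,2):E a1@(0,2):E a2@(2,1):E a3@(0,3):SE a4@(3,4):S a5@(1,4):S a6@(2,0):E a7@(1,1):E a8@(2,3):S a9@(3,1):E
t=2: a0@(1,3):E a1@(0,3):E a2@(2,2):E a3@(0,4):E a4@(0,4):S a5@(2,4):S a6@(2,1):E a7@(1,2):E a8@(3,3):S a9@(3,2):E
t=3: a0@(1,4):E a1@(0,4):E a2@(2,3):E a3@(0,5):E a4@(0,5):E a5@(3,4):S a6@(2,2):E a7@(1,3):E a8@(3,4):E a9@(3,3):E
t=4: a0@(1,5):E a1@(0,5):E a2@(2,4):E a3@(0,0):E a4@(0,0):E a5@(3,5):E a6@(2,3):E a7@(1,4):E a8@(3,5):E a9@(3,4):E
t=5: a0@(1,0):E a1@(0,0):E a2@(2,5):E a3@(0,1):E a4@(0,1):E a5@(3,0):E a6@(2,4):E a7@(1,5):E a8@(3,0):E a9@(3,5):E

10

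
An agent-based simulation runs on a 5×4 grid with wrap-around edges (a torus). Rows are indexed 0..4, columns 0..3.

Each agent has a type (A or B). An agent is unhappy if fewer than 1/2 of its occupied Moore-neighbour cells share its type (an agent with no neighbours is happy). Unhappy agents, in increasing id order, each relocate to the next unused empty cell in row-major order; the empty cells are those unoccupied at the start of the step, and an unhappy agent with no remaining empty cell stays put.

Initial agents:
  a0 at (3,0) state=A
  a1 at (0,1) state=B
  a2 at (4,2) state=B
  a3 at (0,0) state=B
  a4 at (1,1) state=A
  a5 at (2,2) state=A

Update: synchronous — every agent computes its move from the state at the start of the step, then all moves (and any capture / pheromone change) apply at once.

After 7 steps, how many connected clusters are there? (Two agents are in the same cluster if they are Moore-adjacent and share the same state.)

4

t=1: a0@(3,0):A a1@(0,1):B a2@(4,2):B a3@(0,0):B a4@(0,2):A a5@(2,2):A
t=2: a0@(3,0):A a1@(0,1):B a2@(4,2):B a3@(0,0):B a4@(0,3):A a5@(2,2):A
t=3: a0@(3,0):A a1@(0,1):B a2@(4,2):B a3@(0,0):B a4@(0,2):A a5@(2,2):A
t=4: a0@(3,0):A a1@(0,1):B a2@(4,2):B a3@(0,0):B a4@(0,3):A a5@(2,2):A
t=5: a0@(3,0):A a1@(0,1):B a2@(4,2):B a3@(0,0):B a4@(0,2):A a5@(2,2):A
t=6: a0@(3,0):A a1@(0,1):B a2@(4,2):B a3@(0,0):B a4@(0,3):A a5@(2,2):A
t=7: a0@(3,0):A a1@(0,1):B a2@(4,2):B a3@(0,0):B a4@(0,2):A a5@(2,2):A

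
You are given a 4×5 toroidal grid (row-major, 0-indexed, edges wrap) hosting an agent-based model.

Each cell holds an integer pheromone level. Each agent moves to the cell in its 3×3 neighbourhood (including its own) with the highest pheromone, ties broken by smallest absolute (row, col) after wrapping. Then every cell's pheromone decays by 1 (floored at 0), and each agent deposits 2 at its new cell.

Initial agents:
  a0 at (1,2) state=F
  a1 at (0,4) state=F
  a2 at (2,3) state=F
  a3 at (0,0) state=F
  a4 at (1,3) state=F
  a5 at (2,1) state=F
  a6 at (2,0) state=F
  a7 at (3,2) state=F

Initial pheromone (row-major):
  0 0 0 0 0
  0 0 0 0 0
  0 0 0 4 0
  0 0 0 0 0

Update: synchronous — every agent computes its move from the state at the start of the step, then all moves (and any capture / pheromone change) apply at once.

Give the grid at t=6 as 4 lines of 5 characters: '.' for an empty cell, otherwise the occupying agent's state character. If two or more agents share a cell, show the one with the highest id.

F....
.....
...F.
.....

t=1: a0@(2,3) a1@(0,0) a2@(2,3) a3@(0,0) a4@(2,3) a5@(1,0) a6@(1,0) a7@(2,3) | pheromone: 4 0 0 0 0 / 4 0 0 0 0 / 0 0 0 11 0 / 0 0 0 0 0
t=2: a0@(2,3) a1@(0,0) a2@(2,3) a3@(0,0) a4@(2,3) a5@(0,0) a6@(0,0) a7@(2,3) | pheromone: 11 0 0 0 0 / 3 0 0 0 0 / 0 0 0 18 0 / 0 0 0 0 0
t=3: a0@(2,3) a1@(0,0) a2@(2,3) a3@(0,0) a4@(2,3) a5@(0,0) a6@(0,0) a7@(2,3) | pheromone: 18 0 0 0 0 / 2 0 0 0 0 / 0 0 0 25 0 / 0 0 0 0 0
t=4: a0@(2,3) a1@(0,0) a2@(2,3) a3@(0,0) a4@(2,3) a5@(0,0) a6@(0,0) a7@(2,3) | pheromone: 25 0 0 0 0 / 1 0 0 0 0 / 0 0 0 32 0 / 0 0 0 0 0
t=5: a0@(2,3) a1@(0,0) a2@(2,3) a3@(0,0) a4@(2,3) a5@(0,0) a6@(0,0) a7@(2,3) | pheromone: 32 0 0 0 0 / 0 0 0 0 0 / 0 0 0 39 0 / 0 0 0 0 0
t=6: a0@(2,3) a1@(0,0) a2@(2,3) a3@(0,0) a4@(2,3) a5@(0,0) a6@(0,0) a7@(2,3) | pheromone: 39 0 0 0 0 / 0 0 0 0 0 / 0 0 0 46 0 / 0 0 0 0 0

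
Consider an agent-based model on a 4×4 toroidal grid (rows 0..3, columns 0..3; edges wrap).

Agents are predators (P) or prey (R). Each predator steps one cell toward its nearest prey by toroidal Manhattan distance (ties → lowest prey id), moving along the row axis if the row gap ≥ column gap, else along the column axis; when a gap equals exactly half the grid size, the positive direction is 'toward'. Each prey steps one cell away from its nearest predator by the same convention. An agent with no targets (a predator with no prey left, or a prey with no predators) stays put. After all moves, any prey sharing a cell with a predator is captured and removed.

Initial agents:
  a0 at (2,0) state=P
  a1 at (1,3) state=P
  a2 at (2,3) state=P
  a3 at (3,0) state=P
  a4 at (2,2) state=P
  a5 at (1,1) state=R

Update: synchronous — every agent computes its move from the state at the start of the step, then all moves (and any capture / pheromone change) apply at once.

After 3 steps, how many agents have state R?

t=1: a0@(1,0):P a1@(1,0):P a2@(2,0):P a3@(0,0):P a4@(1,2):P a5@(0,1):R
t=2: a0@(0,0):P a1@(0,0):P a2@(3,0):P a3@(0,1):P a4@(0,2):P
t=3: (unchanged — steady state)

0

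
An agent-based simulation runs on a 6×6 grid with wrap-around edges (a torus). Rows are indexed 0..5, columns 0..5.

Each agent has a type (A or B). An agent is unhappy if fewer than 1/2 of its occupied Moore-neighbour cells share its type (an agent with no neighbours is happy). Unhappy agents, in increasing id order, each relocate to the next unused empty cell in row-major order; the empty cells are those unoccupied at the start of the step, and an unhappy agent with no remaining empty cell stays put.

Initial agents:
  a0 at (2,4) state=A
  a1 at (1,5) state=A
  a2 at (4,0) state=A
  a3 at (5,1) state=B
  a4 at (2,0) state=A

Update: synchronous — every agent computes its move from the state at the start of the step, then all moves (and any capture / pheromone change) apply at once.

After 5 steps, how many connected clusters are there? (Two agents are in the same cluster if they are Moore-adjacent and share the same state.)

2

t=1: a0@(2,4):A a1@(1,5):A a2@(0,0):A a3@(0,1):B a4@(2,0):A
t=2: a0@(2,4):A a1@(1,5):A a2@(0,0):A a3@(0,2):B a4@(2,0):A
t=3: (unchanged — steady state)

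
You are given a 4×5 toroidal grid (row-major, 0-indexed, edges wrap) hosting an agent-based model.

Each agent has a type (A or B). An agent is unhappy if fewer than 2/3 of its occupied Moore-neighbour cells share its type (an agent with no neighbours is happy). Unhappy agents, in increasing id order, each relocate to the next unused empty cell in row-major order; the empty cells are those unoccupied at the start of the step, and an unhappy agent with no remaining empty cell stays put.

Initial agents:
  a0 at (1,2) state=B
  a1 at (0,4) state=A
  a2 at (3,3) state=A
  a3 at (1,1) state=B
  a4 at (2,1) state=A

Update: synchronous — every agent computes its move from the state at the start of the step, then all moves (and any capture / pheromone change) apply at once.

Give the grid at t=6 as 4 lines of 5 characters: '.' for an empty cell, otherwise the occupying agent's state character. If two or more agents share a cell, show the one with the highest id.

t=1: a0@(0,0):B a1@(0,4):A a2@(3,3):A a3@(0,1):B a4@(0,2):A
t=2: a0@(0,3):B a1@(1,0):A a2@(3,3):A a3@(1,1):B a4@(1,2):A
t=3: a0@(0,0):B a1@(0,1):A a2@(0,2):A a3@(0,4):B a4@(1,3):A
t=4: a0@(0,3):B a1@(1,0):A a2@(0,2):A a3@(1,1):B a4@(1,2):A
t=5: a0@(0,0):B a1@(0,1):A a2@(0,4):A a3@(1,3):B a4@(1,4):A
t=6: a0@(0,2):B a1@(0,3):A a2@(1,0):A a3@(1,1):B a4@(1,2):A

..BA.
ABA..
.....
.....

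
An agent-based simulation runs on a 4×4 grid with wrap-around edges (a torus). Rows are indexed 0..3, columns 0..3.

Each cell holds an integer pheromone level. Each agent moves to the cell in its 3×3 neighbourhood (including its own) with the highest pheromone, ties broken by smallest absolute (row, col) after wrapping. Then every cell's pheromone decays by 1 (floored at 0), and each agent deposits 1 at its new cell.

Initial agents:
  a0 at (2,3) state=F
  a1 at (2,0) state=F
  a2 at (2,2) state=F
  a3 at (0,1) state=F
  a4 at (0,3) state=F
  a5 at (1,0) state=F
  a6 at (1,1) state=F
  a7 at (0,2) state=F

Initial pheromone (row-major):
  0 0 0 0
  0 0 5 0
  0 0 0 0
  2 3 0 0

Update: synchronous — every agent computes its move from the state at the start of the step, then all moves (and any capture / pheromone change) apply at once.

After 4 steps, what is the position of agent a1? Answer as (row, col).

(3, 1)

t=1: a0@(1,2) a1@(3,1) a2@(1,2) a3@(1,2) a4@(1,2) a5@(0,0) a6@(1,2) a7@(1,2) | pheromone: 1 0 0 0 / 0 0 10 0 / 0 0 0 0 / 1 3 0 0
t=2: a0@(1,2) a1@(3,1) a2@(1,2) a3@(1,2) a4@(1,2) a5@(3,1) a6@(1,2) a7@(1,2) | pheromone: 0 0 0 0 / 0 0 15 0 / 0 0 0 0 / 0 4 0 0
t=3: a0@(1,2) a1@(3,1) a2@(1,2) a3@(1,2) a4@(1,2) a5@(3,1) a6@(1,2) a7@(1,2) | pheromone: 0 0 0 0 / 0 0 20 0 / 0 0 0 0 / 0 5 0 0
t=4: a0@(1,2) a1@(3,1) a2@(1,2) a3@(1,2) a4@(1,2) a5@(3,1) a6@(1,2) a7@(1,2) | pheromone: 0 0 0 0 / 0 0 25 0 / 0 0 0 0 / 0 6 0 0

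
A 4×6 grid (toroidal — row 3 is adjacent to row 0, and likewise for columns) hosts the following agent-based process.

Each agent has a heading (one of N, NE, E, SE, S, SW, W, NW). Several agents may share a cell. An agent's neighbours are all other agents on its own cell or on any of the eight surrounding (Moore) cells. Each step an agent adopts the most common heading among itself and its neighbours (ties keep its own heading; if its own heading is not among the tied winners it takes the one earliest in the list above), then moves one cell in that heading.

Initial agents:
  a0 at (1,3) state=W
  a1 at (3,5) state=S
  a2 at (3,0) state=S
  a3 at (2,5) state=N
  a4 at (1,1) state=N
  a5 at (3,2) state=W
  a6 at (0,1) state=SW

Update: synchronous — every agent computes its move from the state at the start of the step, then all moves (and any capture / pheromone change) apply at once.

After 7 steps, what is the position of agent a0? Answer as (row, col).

(1, 0)

t=1: a0@(1,2):W a1@(0,5):S a2@(0,0):S a3@(3,5):S a4@(0,1):N a5@(3,1):W a6@(1,0):SW
t=2: a0@(1,1):W a1@(1,5):S a2@(1,0):S a3@(0,5):S a4@(0,0):W a5@(3,0):W a6@(2,0):S
t=3: a0@(1,0):W a1@(2,5):S a2@(2,0):S a3@(1,5):S a4@(0,5):W a5@(3,5):W a6@(3,0):S
t=4: a0@(2,0):S a1@(3,5):S a2@(3,0):S a3@(2,5):S a4@(0,4):W a5@(0,5):S a6@(0,0):S
t=5: a0@(3,0):S a1@(0,5):S a2@(0,0):S a3@(3,5):S a4@(1,4):S a5@(1,5):S a6@(1,0):S
t=6: a0@(0,0):S a1@(1,5):S a2@(1,0):S a3@(0,5):S a4@(2,4):S a5@(2,5):S a6@(2,0):S
t=7: a0@(1,0):S a1@(2,5):S a2@(2,0):S a3@(1,5):S a4@(3,4):S a5@(3,5):S a6@(3,0):S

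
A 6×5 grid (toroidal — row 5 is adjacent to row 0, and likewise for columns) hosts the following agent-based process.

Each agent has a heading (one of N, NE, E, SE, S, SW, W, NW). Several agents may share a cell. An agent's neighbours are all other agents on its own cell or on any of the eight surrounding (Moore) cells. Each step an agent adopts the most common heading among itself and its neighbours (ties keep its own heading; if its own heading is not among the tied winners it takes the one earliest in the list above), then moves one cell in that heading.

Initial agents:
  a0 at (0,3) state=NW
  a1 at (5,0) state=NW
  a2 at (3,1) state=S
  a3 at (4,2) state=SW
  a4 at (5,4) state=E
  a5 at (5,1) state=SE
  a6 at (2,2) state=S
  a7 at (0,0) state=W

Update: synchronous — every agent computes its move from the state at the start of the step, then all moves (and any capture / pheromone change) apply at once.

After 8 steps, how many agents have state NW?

7

t=1: a0@(5,2):NW a1@(4,4):NW a2@(4,1):S a3@(5,1):SW a4@(4,3):NW a5@(0,2):SE a6@(3,2):S a7@(0,4):W
t=2: a0@(4,1):NW a1@(3,3):NW a2@(5,1):S a3@(0,0):SW a4@(3,2):NW a5@(1,3):SE a6@(4,2):S a7@(0,3):W
t=3: a0@(3,0):NW a1@(2,2):NW a2@(0,1):S a3@(1,4):SW a4@(2,1):NW a5@(2,4):SE a6@(3,1):NW a7@(0,2):W
t=4: a0@(2,4):NW a1@(1,1):NW a2@(1,1):S a3@(2,3):SW a4@(1,0):NW a5@(3,0):SE a6@(2,0):NW a7@(0,1):W
t=5: a0@(1,3):NW a1@(0,0):NW a2@(0,0):NW a3@(3,2):SW a4@(0,4):NW a5@(2,4):NW a6@(1,4):NW a7@(5,0):NW
t=6: a0@(0,2):NW a1@(5,4):NW a2@(5,4):NW a3@(4,1):SW a4@(5,3):NW a5@(1,3):NW a6@(0,3):NW a7@(4,4):NW
t=7: a0@(5,1):NW a1@(4,3):NW a2@(4,3):NW a3@(5,0):SW a4@(4,2):NW a5@(0,2):NW a6@(5,2):NW a7@(3,3):NW
t=8: a0@(4,0):NW a1@(3,2):NW a2@(3,2):NW a3@(0,4):SW a4@(3,1):NW a5@(5,1):NW a6@(4,1):NW a7@(2,2):NW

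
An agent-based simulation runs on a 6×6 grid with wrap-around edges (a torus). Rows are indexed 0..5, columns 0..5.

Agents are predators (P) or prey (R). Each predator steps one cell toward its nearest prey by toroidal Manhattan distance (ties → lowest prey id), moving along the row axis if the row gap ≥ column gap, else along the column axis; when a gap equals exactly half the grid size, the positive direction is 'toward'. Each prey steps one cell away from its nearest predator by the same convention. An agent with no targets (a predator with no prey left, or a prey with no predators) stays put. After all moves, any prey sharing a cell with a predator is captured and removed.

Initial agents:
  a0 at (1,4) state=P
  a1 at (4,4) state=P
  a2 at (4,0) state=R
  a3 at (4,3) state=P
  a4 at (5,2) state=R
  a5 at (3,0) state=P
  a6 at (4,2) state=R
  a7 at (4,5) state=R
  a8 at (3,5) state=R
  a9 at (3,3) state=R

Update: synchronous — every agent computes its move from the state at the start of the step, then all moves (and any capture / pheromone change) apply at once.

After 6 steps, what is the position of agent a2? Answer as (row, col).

(2, 0)

t=1: a0@(2,4):P a1@(4,5):P a2@(5,0):R a3@(4,2):P a4@(0,2):R a5@(4,0):P a6@(4,1):R a8@(3,4):R a9@(2,3):R
t=2: a0@(3,4):P a1@(5,5):P a2@(0,0):R a3@(4,1):P a4@(1,2):R a5@(5,0):P a6@(4,0):R a8@(4,4):R a9@(2,2):R
t=3: a0@(4,4):P a1@(0,5):P a2@(1,0):R a3@(4,0):P a4@(0,2):R a5@(0,0):P a6@(4,5):R a8@(5,4):R a9@(2,1):R
t=4: a0@(4,5):P a1@(1,5):P a2@(2,0):R a3@(4,5):P a4@(0,3):R a5@(1,0):P a6@(4,0):R a8@(0,4):R a9@(1,1):R
t=5: a0@(4,0):P a1@(2,5):P a2@(3,0):R a3@(4,0):P a4@(0,2):R a5@(2,0):P a6@(4,1):R a8@(5,4):R a9@(1,2):R
t=6: a0@(3,0):P a1@(3,5):P a2@(2,0):R a3@(3,0):P a4@(1,2):R a5@(3,0):P a6@(4,2):R a8@(5,3):R a9@(1,3):R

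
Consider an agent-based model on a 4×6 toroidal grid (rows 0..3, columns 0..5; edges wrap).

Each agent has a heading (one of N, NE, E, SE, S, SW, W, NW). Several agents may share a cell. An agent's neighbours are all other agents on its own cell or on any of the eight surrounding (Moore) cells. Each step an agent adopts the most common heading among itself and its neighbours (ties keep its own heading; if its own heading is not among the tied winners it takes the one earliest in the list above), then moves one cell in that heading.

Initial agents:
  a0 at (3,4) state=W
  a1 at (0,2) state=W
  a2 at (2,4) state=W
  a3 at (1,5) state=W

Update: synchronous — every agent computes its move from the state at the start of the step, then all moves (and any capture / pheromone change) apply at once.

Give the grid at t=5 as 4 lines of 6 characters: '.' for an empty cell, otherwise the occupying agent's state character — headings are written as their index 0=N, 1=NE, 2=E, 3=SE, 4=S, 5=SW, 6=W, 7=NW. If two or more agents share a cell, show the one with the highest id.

t=1: a0@(3,3):W a1@(0,1):W a2@(2,3):W a3@(1,4):W
t=2: a0@(3,2):W a1@(0,0):W a2@(2,2):W a3@(1,3):W
t=3: a0@(3,1):W a1@(0,5):W a2@(2,1):W a3@(1,2):W
t=4: a0@(3,0):W a1@(0,4):W a2@(2,0):W a3@(1,1):W
t=5: a0@(3,5):W a1@(0,3):W a2@(2,5):W a3@(1,0):W

...6..
6.....
.....6
.....6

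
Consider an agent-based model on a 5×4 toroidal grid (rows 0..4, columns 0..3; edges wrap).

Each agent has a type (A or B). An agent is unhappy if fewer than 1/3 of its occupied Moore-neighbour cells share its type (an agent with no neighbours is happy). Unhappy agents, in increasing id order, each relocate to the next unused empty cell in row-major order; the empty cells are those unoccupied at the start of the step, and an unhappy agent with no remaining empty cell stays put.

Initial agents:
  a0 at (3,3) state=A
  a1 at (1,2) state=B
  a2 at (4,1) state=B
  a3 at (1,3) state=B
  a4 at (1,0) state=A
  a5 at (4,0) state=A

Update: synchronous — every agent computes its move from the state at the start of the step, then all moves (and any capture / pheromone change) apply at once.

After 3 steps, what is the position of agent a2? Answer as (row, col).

(0, 0)

t=1: a0@(3,3):A a1@(1,2):B a2@(0,0):B a3@(1,3):B a4@(0,1):A a5@(4,0):A
t=2: (unchanged — steady state)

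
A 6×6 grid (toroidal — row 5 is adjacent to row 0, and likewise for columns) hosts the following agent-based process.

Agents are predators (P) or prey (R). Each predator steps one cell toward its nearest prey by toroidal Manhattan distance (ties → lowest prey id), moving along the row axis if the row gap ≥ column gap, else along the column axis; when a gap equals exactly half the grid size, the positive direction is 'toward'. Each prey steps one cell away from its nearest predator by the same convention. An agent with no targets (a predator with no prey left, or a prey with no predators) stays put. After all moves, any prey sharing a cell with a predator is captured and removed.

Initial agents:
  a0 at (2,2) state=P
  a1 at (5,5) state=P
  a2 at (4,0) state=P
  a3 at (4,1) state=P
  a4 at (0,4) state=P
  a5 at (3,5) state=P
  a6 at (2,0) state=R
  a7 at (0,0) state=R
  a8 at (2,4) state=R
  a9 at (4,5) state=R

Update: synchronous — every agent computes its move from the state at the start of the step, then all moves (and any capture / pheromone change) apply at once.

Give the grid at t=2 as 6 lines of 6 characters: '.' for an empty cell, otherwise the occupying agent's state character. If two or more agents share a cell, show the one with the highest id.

R.....
.....P
P...RR
P....P
......
......

t=1: a0@(2,1):P a1@(4,5):P a2@(4,5):P a3@(4,0):P a4@(0,5):P a5@(4,5):P a6@(2,5):R a7@(1,0):R a8@(2,5):R a9@(3,5):R
t=2: a0@(2,0):P a1@(3,5):P a2@(3,5):P a3@(3,0):P a4@(1,5):P a5@(3,5):P a6@(2,4):R a7@(0,0):R a8@(2,4):R a9@(2,5):R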